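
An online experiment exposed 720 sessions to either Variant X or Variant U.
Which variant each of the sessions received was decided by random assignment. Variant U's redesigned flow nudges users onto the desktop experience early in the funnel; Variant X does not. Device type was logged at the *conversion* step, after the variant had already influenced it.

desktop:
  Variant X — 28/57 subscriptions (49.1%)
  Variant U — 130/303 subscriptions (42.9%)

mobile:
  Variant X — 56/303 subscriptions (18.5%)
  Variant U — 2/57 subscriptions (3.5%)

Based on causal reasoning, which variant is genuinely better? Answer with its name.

Variant U

Within every device type level Variant X has the higher rate, yet pooled Variant U does — Simpson's reversal.
Stratifying would compare variants among sessions the variants themselves sorted into device type groups — a form of selection on an intermediate. The unconditioned pooled rates give the total causal effect.
Pooled: Variant X 23.3% vs Variant U 36.7%; Variant U is higher overall.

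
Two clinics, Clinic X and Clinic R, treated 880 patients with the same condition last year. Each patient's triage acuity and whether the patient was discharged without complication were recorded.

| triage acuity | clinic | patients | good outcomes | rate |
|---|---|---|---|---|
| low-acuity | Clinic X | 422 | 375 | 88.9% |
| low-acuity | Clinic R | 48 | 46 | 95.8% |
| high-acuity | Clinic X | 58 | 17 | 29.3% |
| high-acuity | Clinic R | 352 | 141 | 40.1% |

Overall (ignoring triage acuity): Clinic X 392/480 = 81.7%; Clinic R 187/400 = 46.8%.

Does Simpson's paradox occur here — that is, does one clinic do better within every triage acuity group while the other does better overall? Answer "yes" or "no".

yes

Within each triage acuity level (low-acuity 88.9% vs 95.8%; high-acuity 29.3% vs 40.1%), Clinic R has the higher rate every time. Pooled: 81.7% vs 46.8% — Clinic X has the higher rate overall. The two comparisons disagree.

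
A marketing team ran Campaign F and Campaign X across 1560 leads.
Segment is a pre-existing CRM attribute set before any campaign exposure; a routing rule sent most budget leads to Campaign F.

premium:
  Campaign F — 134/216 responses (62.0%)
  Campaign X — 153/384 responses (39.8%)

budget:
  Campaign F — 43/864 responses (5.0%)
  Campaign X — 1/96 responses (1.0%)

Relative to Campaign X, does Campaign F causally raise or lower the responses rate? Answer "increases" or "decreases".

Customer segment is set before the campaign has any effect — it is not caused by the campaign — and it independently drives the outcome. That makes it a confounder, so the causal comparison is within customer segment levels.
Within each level — premium: 62.0% vs 39.8%; budget: 5.0% vs 1.0% — Campaign F is higher every time.

increases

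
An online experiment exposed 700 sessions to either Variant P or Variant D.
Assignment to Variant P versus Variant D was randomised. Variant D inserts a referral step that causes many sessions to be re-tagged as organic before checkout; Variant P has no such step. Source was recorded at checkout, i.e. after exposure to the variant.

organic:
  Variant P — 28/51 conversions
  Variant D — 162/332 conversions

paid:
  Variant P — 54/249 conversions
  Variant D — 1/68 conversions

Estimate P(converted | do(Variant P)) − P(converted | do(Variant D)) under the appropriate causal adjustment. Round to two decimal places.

Variant P is higher inside every traffic source stratum but Variant D is higher in aggregate. Whether to stratify depends on how traffic source relates to the variant.
Traffic source lies on the pathway variant → traffic source → outcome, so adjusting for it blocks the indirect effect. For the total causal effect of variant, use the unadjusted pooled rates.
The causal difference is the pooled difference: 0.273 − 0.407 = -0.134.

-0.13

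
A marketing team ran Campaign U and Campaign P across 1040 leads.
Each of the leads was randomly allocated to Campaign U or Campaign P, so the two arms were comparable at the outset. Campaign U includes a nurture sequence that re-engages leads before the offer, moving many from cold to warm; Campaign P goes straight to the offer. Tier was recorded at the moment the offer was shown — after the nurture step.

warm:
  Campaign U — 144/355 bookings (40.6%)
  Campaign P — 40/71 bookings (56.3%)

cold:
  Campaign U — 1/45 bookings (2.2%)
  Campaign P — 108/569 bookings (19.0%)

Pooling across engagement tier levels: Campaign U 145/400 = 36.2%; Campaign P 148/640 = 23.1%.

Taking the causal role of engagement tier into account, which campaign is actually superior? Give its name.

Because the campaign influences engagement tier, engagement tier is a post-treatment mediator, not a confounder. Stratifying on it would bias the estimate; the causal effect is the crude pooled difference.
Pooled: Campaign U 36.2% vs Campaign P 23.1%; Campaign U is higher overall.

Campaign U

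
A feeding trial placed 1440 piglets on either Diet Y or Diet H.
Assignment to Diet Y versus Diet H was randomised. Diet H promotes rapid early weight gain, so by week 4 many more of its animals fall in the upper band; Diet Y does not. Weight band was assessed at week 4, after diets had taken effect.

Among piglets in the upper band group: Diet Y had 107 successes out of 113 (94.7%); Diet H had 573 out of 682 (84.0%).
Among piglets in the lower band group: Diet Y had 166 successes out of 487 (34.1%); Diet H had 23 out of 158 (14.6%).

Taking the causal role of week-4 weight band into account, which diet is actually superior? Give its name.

The stratified and pooled comparisons disagree (Diet Y wins within each week-4 weight band; Diet H wins overall), so the answer turns on the causal role of week-4 weight band.
Week-4 weight band here is a post-treatment variable shaped by the diet; conditioning on it would introduce bias rather than remove it. The overall comparison is the causal one.
Pooled: Diet Y 45.5% vs Diet H 71.0%; Diet H is higher overall.

Diet H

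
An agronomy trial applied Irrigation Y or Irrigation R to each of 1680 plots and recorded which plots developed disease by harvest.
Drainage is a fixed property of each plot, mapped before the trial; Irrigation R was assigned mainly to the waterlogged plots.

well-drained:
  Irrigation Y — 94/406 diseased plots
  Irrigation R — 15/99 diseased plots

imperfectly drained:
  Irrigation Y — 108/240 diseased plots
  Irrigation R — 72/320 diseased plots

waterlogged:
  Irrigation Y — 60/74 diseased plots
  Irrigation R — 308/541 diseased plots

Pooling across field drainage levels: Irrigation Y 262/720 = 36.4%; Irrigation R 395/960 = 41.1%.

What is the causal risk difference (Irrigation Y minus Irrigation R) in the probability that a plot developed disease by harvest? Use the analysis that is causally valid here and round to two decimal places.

Field drainage satisfies the back-door criterion: it is not a descendant of the irrigation, and it blocks the spurious path from irrigation to outcome. Adjusting for it (i.e., using the within-field drainage rates) gives the causal effect.
Adjusting over the population distribution of field drainage: 0.301·(0.232−0.152) + 0.333·(0.450−0.225) + 0.366·(0.811−0.569) = +0.187.

+0.19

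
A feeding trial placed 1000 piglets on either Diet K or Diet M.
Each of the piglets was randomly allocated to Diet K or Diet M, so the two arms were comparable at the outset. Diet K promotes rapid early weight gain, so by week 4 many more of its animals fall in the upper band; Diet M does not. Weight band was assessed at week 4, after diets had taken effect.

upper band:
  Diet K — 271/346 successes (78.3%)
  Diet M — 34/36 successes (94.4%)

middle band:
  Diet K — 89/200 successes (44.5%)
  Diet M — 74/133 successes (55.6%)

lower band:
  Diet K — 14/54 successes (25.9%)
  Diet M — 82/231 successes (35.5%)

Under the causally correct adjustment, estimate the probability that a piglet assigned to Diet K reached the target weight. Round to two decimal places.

0.62

The week-4 weight band-specific comparison favours Diet M throughout, but the pooled figures favour Diet K. The question is whether to condition on week-4 weight band.
The distribution of week-4 weight band is itself part of what the diet does — it is an intermediate outcome. Holding it fixed would remove that part of the effect; the total effect is the pooled difference.
So P(outcome | do(Diet K)) is just the pooled rate for Diet K: 374/600 = 0.623.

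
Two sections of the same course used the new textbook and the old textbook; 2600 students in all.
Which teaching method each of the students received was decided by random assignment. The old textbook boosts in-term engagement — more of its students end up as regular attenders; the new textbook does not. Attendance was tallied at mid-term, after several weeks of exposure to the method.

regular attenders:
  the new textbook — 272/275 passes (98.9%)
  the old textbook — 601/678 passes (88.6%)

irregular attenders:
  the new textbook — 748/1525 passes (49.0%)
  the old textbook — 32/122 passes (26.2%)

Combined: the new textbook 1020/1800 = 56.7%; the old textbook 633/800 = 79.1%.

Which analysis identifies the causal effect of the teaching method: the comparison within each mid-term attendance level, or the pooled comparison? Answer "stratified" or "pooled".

pooled

Within every mid-term attendance level the new textbook has the higher rate, yet pooled the old textbook does — Simpson's reversal.
Mid-term attendance is downstream of the teaching method. One should not condition on a consequence of treatment, so the overall rates are the right comparison.
Pooled: the new textbook 56.7% vs the old textbook 79.1%; the old textbook is higher overall.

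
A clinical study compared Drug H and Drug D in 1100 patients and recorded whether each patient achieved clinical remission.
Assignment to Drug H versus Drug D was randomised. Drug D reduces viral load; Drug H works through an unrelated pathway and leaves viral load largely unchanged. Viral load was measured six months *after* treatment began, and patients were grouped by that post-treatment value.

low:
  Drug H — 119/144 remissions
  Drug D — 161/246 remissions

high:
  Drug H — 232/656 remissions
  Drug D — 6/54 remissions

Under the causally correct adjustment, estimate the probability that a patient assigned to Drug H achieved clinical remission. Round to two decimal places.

Viral load here is a post-treatment variable shaped by the drug; conditioning on it would introduce bias rather than remove it. The overall comparison is the causal one.
So P(outcome | do(Drug H)) is just the pooled rate for Drug H: 351/800 = 0.439.

0.44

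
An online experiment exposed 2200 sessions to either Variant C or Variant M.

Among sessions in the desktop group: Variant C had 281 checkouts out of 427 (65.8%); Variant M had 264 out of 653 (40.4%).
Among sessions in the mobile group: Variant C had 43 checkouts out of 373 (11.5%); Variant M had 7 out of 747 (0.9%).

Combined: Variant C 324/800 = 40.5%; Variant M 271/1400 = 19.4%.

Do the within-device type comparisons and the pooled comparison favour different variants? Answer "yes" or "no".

Within each device type level (desktop 65.8% vs 40.4%; mobile 11.5% vs 0.9%), Variant C has the higher rate every time. Pooled: 40.5% vs 19.4% — Variant C has the higher rate overall. They agree.

no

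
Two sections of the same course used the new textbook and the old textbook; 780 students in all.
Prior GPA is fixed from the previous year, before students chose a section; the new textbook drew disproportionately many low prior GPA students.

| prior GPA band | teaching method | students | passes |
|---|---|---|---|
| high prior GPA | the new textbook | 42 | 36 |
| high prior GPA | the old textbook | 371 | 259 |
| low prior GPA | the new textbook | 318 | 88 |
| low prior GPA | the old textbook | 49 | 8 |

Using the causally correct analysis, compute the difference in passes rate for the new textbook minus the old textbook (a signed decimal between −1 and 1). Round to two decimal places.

The imbalance in prior GPA band arose from how students were allocated, not from anything the teaching method did; and prior GPA band independently affects the outcome. The pooled gap is confounded — condition on prior GPA band.
Adjusting over the population distribution of prior GPA band: 0.529·(0.857−0.698) + 0.471·(0.277−0.163) = +0.138.

+0.14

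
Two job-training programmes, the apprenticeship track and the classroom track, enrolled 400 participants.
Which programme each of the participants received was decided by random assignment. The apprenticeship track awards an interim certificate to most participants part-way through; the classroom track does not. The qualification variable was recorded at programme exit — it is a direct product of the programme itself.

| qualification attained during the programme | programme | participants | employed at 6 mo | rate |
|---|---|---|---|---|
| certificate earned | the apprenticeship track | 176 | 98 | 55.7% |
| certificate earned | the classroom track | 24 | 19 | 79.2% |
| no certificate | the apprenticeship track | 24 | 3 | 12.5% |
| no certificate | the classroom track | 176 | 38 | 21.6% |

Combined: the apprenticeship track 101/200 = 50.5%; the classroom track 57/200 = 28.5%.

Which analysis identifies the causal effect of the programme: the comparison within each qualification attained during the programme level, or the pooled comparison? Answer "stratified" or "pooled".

Because the programme influences qualification attained during the programme, qualification attained during the programme is a post-treatment mediator, not a confounder. Stratifying on it would bias the estimate; the causal effect is the crude pooled difference.
Pooled: the apprenticeship track 50.5% vs the classroom track 28.5%; the apprenticeship track is higher overall.

pooled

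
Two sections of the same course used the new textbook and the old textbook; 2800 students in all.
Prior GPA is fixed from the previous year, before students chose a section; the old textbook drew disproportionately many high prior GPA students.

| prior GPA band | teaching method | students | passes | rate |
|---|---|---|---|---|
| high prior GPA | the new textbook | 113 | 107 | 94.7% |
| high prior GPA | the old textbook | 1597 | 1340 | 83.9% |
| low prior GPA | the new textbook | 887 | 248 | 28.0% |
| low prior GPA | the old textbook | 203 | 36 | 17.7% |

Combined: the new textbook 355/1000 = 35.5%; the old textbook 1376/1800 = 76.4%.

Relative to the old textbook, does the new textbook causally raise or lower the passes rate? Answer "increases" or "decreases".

increases

The prior GPA band-specific comparison favours the new textbook throughout, but the pooled figures favour the old textbook. The question is whether to condition on prior GPA band.
Prior GPA band is set before the teaching method has any effect — it is not caused by the teaching method — and it independently drives the outcome. That makes it a confounder, so the causal comparison is within prior GPA band levels.
Within each level — high prior GPA: 94.7% vs 83.9%; low prior GPA: 28.0% vs 17.7% — the new textbook is higher every time.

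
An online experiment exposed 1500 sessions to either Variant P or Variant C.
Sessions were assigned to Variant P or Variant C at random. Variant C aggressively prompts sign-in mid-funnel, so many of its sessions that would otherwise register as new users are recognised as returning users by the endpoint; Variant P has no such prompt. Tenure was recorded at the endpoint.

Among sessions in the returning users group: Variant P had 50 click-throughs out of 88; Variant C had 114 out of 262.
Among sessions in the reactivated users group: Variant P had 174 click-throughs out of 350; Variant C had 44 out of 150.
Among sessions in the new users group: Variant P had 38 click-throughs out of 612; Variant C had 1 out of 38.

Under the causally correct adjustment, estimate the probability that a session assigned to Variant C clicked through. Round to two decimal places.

User tenure here is a post-treatment variable shaped by the variant; conditioning on it would introduce bias rather than remove it. The overall comparison is the causal one.
So P(outcome | do(Variant C)) is just the pooled rate for Variant C: 159/450 = 0.353.

0.35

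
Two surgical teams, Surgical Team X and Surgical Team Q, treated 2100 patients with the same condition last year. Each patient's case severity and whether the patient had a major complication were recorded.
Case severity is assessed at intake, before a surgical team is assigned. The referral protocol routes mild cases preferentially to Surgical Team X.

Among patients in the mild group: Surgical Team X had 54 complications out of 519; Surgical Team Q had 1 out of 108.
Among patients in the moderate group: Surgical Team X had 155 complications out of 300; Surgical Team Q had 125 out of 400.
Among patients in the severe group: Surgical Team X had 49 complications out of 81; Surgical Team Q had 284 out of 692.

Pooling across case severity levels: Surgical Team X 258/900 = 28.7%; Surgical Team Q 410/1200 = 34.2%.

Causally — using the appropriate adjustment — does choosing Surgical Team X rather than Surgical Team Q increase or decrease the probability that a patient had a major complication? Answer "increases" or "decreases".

increases

Within every case severity level Surgical Team Q has the lower rate, yet pooled Surgical Team X does — Simpson's reversal.
Since case severity is a pre-existing factor (not a product of the surgical team) and it affects the outcome on its own, it is a confounder. The stratified rates, not the pooled rate, identify the causal effect.
Within each level — mild: 10.4% vs 0.9%; moderate: 51.7% vs 31.2%; severe: 60.5% vs 41.0% — Surgical Team Q is lower every time.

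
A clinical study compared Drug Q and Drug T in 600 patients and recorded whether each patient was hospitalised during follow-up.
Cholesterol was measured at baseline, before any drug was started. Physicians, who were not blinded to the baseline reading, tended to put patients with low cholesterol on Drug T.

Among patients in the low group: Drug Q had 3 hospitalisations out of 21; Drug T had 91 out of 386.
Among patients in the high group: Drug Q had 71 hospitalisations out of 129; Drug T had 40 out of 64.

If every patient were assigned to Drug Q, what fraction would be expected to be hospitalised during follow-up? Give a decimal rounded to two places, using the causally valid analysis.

Cholesterol differs across drugs for reasons unrelated to any effect of the drug itself, and it separately predicts the outcome — a classic confounder. We must compare within cholesterol levels.
Standardising Drug Q to the population cholesterol mix: 0.678·3/21 + 0.322·71/129 = 0.274.

0.27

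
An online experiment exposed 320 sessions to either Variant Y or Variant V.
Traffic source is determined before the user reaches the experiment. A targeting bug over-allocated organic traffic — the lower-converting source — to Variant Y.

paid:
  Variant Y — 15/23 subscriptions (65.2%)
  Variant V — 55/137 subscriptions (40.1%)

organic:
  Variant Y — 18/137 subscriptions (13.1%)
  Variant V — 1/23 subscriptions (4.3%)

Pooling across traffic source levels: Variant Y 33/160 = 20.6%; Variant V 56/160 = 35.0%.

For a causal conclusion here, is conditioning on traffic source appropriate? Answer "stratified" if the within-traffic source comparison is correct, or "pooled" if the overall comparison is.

The stratified and pooled comparisons disagree (Variant Y wins within each traffic source; Variant V wins overall), so the answer turns on the causal role of traffic source.
Traffic source is set before the variant has any effect — it is not caused by the variant — and it independently drives the outcome. That makes it a confounder, so the causal comparison is within traffic source levels.
Within each level — paid: 65.2% vs 40.1%; organic: 13.1% vs 4.3% — Variant Y is higher every time.

stratified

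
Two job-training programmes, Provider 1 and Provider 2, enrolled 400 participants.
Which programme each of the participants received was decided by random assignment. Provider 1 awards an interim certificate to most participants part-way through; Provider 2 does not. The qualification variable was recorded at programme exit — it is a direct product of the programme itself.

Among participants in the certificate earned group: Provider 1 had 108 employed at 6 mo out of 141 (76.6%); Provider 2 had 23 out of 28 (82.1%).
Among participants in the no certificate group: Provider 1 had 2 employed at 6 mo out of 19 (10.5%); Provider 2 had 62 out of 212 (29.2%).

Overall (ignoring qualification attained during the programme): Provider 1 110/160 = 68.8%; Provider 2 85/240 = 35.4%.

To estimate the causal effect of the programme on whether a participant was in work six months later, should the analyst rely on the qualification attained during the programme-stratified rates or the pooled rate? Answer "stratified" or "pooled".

The qualification attained during the programme-specific comparison favours Provider 2 throughout, but the pooled figures favour Provider 1. The question is whether to condition on qualification attained during the programme.
Because the programme influences qualification attained during the programme, qualification attained during the programme is a post-treatment mediator, not a confounder. Stratifying on it would bias the estimate; the causal effect is the crude pooled difference.
Pooled: Provider 1 68.8% vs Provider 2 35.4%; Provider 1 is higher overall.

pooled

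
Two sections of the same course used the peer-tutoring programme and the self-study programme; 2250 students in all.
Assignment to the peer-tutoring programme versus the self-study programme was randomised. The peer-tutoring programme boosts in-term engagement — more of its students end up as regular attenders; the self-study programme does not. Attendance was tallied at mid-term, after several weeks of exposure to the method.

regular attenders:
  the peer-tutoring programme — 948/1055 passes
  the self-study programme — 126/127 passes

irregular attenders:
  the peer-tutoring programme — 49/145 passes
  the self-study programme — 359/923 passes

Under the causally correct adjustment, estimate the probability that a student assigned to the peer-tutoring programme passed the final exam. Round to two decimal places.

Within every mid-term attendance level the self-study programme has the higher rate, yet pooled the peer-tutoring programme does — Simpson's reversal.
Mid-term attendance is recorded after the teaching method and is itself shifted by it — it sits on the causal path from teaching method to outcome. Conditioning on a mediator would strip out part of the effect we want; the pooled comparison gives the total causal effect.
So P(outcome | do(the peer-tutoring programme)) is just the pooled rate for the peer-tutoring programme: 997/1200 = 0.831.

0.83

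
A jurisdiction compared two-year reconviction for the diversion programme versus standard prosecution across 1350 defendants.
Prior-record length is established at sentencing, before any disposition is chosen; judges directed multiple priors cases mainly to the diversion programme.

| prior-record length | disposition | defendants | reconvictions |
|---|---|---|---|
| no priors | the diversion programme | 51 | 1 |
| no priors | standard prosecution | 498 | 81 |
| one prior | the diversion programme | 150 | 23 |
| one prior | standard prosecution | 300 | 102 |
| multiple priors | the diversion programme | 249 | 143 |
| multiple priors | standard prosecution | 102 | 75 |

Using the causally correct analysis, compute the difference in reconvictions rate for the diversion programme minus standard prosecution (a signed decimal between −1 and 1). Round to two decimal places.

-0.16

The stratified and pooled comparisons disagree (the diversion programme wins within each prior-record length; standard prosecution wins overall), so the answer turns on the causal role of prior-record length.
Here prior-record length is a common cause — it drives both which disposition a case falls under and the outcome. The crude comparison mixes populations; the stratum-specific rates are the causally relevant ones.
Adjusting over the population distribution of prior-record length: 0.407·(0.020−0.163) + 0.333·(0.153−0.340) + 0.260·(0.574−0.735) = -0.162.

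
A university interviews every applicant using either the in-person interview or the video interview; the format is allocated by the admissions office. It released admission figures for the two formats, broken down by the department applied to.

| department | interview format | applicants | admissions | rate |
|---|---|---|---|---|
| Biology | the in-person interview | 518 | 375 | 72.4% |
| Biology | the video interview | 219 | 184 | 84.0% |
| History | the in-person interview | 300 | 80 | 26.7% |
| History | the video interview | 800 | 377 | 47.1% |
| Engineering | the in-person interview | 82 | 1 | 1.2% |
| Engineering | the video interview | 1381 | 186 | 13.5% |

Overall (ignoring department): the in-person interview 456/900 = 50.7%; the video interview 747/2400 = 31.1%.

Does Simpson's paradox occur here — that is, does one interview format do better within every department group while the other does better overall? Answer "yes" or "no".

yes

Within each department level (Biology 72.4% vs 84.0%; History 26.7% vs 47.1%; Engineering 1.2% vs 13.5%), the video interview has the higher rate every time. Pooled: 50.7% vs 31.1% — the in-person interview has the higher rate overall. The two comparisons disagree.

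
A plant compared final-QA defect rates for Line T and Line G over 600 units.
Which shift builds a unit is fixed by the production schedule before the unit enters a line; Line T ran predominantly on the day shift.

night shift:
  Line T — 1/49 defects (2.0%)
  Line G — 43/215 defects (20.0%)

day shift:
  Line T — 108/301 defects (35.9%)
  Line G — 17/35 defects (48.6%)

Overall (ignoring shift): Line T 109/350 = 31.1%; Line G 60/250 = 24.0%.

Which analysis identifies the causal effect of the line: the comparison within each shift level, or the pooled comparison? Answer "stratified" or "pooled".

stratified

Shift is set before the line has any effect — it is not caused by the line — and it independently drives the outcome. That makes it a confounder, so the causal comparison is within shift levels.
Within each level — night shift: 2.0% vs 20.0%; day shift: 35.9% vs 48.6% — Line T is lower every time.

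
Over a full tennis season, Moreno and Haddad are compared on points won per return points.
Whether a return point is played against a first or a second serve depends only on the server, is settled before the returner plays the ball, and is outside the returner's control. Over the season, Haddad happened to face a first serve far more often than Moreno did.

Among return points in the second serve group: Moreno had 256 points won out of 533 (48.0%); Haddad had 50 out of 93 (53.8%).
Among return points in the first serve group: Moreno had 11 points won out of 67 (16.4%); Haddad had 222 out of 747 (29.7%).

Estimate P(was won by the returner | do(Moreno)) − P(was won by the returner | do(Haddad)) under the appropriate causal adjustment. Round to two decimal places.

Serve type is set before the player has any effect — it is not caused by the player — and it independently drives the outcome. That makes it a confounder, so the causal comparison is within serve type levels.
Adjusting over the population distribution of serve type: 0.435·(0.480−0.538) + 0.565·(0.164−0.297) = -0.100.

-0.10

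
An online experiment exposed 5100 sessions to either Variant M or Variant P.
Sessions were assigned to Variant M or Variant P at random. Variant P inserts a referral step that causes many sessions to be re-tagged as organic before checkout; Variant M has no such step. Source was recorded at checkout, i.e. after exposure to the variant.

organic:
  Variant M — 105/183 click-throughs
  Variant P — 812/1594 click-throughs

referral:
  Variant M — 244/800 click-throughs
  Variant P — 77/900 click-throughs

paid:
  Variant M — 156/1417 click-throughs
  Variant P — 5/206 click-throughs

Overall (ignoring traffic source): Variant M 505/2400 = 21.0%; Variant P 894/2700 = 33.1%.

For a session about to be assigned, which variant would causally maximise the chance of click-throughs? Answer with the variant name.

Variant P

Traffic source is downstream of the variant. One should not condition on a consequence of treatment, so the overall rates are the right comparison.
Pooled: Variant M 21.0% vs Variant P 33.1%; Variant P is higher overall.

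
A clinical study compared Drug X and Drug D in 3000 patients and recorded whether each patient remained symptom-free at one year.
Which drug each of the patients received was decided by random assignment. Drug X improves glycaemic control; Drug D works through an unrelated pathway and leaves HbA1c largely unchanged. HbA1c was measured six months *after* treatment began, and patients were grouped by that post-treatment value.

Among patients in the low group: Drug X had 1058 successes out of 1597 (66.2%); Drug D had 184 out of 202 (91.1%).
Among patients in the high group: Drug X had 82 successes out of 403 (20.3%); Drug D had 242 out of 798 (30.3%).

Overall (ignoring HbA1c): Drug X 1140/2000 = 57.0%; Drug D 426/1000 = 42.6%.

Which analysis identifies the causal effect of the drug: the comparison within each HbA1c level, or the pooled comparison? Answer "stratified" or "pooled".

pooled

Drug D is higher inside every HbA1c stratum but Drug X is higher in aggregate. Whether to stratify depends on how HbA1c relates to the drug.
HbA1c lies on the pathway drug → HbA1c → outcome, so adjusting for it blocks the indirect effect. For the total causal effect of drug, use the unadjusted pooled rates.
Pooled: Drug X 57.0% vs Drug D 42.6%; Drug X is higher overall.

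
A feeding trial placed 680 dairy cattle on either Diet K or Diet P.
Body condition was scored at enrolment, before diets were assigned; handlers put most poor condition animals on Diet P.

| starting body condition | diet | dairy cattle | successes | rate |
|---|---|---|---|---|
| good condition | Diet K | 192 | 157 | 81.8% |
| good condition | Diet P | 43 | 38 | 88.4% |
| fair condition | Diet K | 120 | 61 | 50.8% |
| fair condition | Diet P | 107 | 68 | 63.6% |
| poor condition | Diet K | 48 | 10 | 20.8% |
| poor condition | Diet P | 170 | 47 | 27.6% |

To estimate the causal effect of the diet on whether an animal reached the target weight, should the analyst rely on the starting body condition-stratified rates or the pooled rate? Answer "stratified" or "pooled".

The imbalance in starting body condition arose from how dairy cattle were allocated, not from anything the diet did; and starting body condition independently affects the outcome. The pooled gap is confounded — condition on starting body condition.
Within each level — good condition: 81.8% vs 88.4%; fair condition: 50.8% vs 63.6%; poor condition: 20.8% vs 27.6% — Diet P is higher every time.

stratified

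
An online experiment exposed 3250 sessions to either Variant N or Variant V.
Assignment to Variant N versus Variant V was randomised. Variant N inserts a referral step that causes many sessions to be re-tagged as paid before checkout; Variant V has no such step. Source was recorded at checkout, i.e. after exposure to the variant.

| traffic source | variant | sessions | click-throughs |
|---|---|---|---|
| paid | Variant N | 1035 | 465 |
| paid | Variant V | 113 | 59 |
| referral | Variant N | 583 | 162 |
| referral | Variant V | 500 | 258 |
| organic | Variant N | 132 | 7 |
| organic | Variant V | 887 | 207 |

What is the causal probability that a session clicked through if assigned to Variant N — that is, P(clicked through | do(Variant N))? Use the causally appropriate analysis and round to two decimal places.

0.36

The stratified and pooled comparisons disagree (Variant V wins within each traffic source; Variant N wins overall), so the answer turns on the causal role of traffic source.
Traffic source here is a post-treatment variable shaped by the variant; conditioning on it would introduce bias rather than remove it. The overall comparison is the causal one.
So P(outcome | do(Variant N)) is just the pooled rate for Variant N: 634/1750 = 0.362.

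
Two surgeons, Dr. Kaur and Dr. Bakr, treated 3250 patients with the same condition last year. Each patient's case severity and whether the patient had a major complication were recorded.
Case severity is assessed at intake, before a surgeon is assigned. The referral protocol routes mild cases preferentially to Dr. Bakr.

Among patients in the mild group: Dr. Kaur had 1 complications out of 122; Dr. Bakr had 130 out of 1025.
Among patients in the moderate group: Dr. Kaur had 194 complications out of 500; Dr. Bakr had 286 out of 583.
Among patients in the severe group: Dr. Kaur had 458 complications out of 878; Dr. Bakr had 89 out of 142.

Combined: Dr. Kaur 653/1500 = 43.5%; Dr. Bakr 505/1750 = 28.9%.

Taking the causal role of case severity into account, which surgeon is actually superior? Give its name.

Case severity is set before the surgeon has any effect — it is not caused by the surgeon — and it independently drives the outcome. That makes it a confounder, so the causal comparison is within case severity levels.
Within each level — mild: 0.8% vs 12.7%; moderate: 38.8% vs 49.1%; severe: 52.2% vs 62.7% — Dr. Kaur is lower every time.

Dr. Kaur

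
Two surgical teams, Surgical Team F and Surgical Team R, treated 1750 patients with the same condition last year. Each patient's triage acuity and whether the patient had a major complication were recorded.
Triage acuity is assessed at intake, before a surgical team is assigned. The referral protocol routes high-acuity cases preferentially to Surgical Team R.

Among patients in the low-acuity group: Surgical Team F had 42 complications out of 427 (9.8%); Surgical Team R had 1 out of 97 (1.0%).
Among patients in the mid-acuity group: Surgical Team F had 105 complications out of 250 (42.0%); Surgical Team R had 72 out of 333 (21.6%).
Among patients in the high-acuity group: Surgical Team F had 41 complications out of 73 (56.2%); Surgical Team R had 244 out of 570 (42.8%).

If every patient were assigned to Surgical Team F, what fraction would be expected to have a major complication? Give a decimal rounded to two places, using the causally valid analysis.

0.38

Within every triage acuity level Surgical Team R has the lower rate, yet pooled Surgical Team F does — Simpson's reversal.
The imbalance in triage acuity arose from how patients were allocated, not from anything the surgical team did; and triage acuity independently affects the outcome. The pooled gap is confounded — condition on triage acuity.
Standardising Surgical Team F to the population triage acuity mix: 0.299·42/427 + 0.333·105/250 + 0.367·41/73 = 0.376.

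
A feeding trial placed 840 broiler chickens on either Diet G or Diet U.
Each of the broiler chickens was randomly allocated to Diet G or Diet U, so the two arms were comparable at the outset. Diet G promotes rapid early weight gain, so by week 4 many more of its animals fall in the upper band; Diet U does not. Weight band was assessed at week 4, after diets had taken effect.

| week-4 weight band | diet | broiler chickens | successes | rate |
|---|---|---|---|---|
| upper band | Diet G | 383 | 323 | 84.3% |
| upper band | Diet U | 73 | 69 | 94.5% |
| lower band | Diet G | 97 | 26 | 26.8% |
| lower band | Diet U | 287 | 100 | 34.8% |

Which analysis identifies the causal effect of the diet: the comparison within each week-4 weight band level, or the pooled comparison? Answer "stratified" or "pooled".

pooled

Within every week-4 weight band level Diet U has the higher rate, yet pooled Diet G does — Simpson's reversal.
Stratifying would compare diets among broiler chickens the diets themselves sorted into week-4 weight band groups — a form of selection on an intermediate. The unconditioned pooled rates give the total causal effect.
Pooled: Diet G 72.7% vs Diet U 46.9%; Diet G is higher overall.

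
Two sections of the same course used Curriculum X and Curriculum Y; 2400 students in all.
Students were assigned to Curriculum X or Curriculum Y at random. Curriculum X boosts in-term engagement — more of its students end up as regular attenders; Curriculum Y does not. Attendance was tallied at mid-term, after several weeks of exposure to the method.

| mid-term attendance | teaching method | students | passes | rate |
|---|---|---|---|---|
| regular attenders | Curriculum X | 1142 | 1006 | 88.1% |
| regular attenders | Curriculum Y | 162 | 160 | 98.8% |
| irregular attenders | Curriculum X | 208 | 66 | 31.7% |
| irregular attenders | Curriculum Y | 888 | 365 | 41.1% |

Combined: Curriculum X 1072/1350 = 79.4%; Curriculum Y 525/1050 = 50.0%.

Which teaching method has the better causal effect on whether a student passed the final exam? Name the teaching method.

Because the teaching method influences mid-term attendance, mid-term attendance is a post-treatment mediator, not a confounder. Stratifying on it would bias the estimate; the causal effect is the crude pooled difference.
Pooled: Curriculum X 79.4% vs Curriculum Y 50.0%; Curriculum X is higher overall.

Curriculum X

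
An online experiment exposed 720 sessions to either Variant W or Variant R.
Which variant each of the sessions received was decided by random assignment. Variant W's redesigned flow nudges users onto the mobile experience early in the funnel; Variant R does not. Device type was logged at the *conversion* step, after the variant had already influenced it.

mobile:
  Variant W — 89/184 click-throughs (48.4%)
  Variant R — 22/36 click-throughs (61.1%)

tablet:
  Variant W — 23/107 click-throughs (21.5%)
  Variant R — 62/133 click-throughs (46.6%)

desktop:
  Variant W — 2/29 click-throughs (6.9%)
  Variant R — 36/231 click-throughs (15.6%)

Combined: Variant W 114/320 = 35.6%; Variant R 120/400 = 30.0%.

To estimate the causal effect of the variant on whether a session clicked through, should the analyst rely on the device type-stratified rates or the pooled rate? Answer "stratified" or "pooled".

Within every device type level Variant R has the higher rate, yet pooled Variant W does — Simpson's reversal.
Device type is recorded after the variant and is itself shifted by it — it sits on the causal path from variant to outcome. Conditioning on a mediator would strip out part of the effect we want; the pooled comparison gives the total causal effect.
Pooled: Variant W 35.6% vs Variant R 30.0%; Variant W is higher overall.

pooled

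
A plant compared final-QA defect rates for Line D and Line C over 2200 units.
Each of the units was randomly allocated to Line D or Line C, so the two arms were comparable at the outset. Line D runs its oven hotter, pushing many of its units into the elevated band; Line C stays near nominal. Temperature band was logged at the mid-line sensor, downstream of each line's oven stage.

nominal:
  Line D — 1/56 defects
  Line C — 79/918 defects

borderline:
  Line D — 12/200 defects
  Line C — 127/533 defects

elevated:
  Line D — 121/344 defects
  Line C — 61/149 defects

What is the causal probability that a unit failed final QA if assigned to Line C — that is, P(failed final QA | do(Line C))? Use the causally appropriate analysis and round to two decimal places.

The distribution of in-process temperature band is itself part of what the line does — it is an intermediate outcome. Holding it fixed would remove that part of the effect; the total effect is the pooled difference.
So P(outcome | do(Line C)) is just the pooled rate for Line C: 267/1600 = 0.167.

0.17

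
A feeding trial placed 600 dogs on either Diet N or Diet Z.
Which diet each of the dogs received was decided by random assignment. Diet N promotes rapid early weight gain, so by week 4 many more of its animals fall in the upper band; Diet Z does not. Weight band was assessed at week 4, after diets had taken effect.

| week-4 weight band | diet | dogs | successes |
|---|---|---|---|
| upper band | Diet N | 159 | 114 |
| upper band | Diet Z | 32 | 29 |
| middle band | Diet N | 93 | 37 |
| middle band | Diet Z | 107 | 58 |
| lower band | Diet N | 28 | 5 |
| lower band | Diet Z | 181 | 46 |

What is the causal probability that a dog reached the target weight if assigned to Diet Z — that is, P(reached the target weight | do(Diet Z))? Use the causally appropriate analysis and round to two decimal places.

0.42

The distribution of week-4 weight band is itself part of what the diet does — it is an intermediate outcome. Holding it fixed would remove that part of the effect; the total effect is the pooled difference.
So P(outcome | do(Diet Z)) is just the pooled rate for Diet Z: 133/320 = 0.416.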